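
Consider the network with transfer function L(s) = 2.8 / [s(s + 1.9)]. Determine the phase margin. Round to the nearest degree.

57°

Gain crossover: |L(jω)| = 1 at ω ≈ 1.24 rad/sec.
∠L(j1.24) = −90° − arctan(1.24/1.9) ≈ -123.03°
PM = 180° + (-123.03°) = 56.97°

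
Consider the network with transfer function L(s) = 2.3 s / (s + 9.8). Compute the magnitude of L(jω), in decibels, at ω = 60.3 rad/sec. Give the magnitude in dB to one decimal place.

7.1 dB

|j60.3| = 60.3
|j60.3 + 9.8| = √(60.3² + 9.8²) = 61.09
|L(j60.3)| = 2.3 × 60.3 / 61.09 = 2.2702
20 log₁₀(2.2702) = 7.12 dB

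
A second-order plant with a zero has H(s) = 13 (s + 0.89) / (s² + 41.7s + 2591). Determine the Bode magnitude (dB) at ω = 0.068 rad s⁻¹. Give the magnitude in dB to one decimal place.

|j0.068 + 0.89| = √(0.068² + 0.89²) = 0.8926
|(j0.068)² + 41.7(j0.068) + 2591| = |2591 + j2.8356| = 2591
|H(j0.068)| = 13 × 0.8926 / 2591 = 0.0044785
20 log₁₀(0.0044785) = -46.98 dB

-47.0 dB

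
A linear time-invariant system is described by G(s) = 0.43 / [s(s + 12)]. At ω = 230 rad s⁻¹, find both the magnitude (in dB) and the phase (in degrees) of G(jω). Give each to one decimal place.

|G| = -101.8 dB, ∠G = -177.0 deg

|j230 + 12| = √(230² + 12²) = 230.3
|j230| = 230
|G(j230)| = 0.43 / (230.3 × 230) = 8.1175e-06
20 log₁₀(8.1175e-06) = -101.81 dB
∠(j230 + 12) = arctan(230/12) = 87.01°
∠(j230) = 90.00°
∠G(j230) = − (87.01° + 90.00°) = -177.01°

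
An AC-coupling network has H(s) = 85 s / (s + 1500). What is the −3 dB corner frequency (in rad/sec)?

For a single-pole high-pass, the −3 dB point is at the pole: ω = 1500 rad/sec.

1500 rad/sec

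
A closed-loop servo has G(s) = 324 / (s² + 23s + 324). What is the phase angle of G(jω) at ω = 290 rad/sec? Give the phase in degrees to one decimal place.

-175.4°

∠[(j290)² + 23(j290) + 324] = ∠[-83776 + j6670] = 175.45°
∠G(j290) = −175.45° = -175.45°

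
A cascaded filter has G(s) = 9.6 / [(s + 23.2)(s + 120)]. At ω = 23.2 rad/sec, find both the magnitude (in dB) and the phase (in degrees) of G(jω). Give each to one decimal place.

|j23.2 + 23.2| = √(23.2² + 23.2²) = 32.81
|j23.2 + 120| = √(23.2² + 120²) = 122.2
|G(j23.2)| = 9.6 / (32.81 × 122.2) = 0.002394
20 log₁₀(0.002394) = -52.42 dB
∠(j23.2 + 23.2) = arctan(23.2/23.2) = 45.00°
∠(j23.2 + 120) = arctan(23.2/120) = 10.94°
∠G(j23.2) = − (45.00° + 10.94°) = -55.94°

|G| = -52.4 dB, ∠G = -55.9°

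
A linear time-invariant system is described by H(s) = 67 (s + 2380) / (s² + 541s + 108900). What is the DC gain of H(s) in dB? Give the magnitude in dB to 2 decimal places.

H(0) = 67 × 2380 / 108900 = 1.4643
20 log₁₀(1.4643) = 3.312 dB

3.31 dB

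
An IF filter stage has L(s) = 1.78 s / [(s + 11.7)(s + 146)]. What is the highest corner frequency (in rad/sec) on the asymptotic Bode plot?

Break frequencies occur at each pole and zero magnitude: 11.7 rad/sec, 146 rad/sec.
The highest is 146 rad/sec.

146 rad/sec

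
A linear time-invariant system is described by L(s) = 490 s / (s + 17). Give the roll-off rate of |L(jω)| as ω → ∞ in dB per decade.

0 dB/decade

With 1 zero and 1 pole, the high-frequency asymptotic slope is 20 × (1 − 1) = 0 dB/decade.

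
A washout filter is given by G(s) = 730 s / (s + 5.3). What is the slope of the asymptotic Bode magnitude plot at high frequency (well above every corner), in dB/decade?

With 1 zero and 1 pole, the high-frequency asymptotic slope is 20 × (1 − 1) = 0 dB/decade.

0 dB/decade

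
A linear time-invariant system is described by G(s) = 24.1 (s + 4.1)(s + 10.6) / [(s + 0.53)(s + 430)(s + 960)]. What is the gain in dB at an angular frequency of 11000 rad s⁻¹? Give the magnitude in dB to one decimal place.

-53.2 dB

|j11000 + 4.1| = √(11000² + 4.1²) = 1.1e+04
|j11000 + 10.6| = √(11000² + 10.6²) = 1.1e+04
|j11000 + 0.53| = √(11000² + 0.53²) = 1.1e+04
|j11000 + 430| = √(11000² + 430²) = 1.101e+04
|j11000 + 960| = √(11000² + 960²) = 1.104e+04
|G(j11000)| = 24.1 × 1.1e+04 × 1.1e+04 / (1.1e+04 × 1.101e+04 × 1.104e+04) = 0.0021809
20 log₁₀(0.0021809) = -53.23 dB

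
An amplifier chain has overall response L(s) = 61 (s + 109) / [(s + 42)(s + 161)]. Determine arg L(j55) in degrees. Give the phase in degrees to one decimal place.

∠(j55 + 109) = arctan(55/109) = 26.77°
∠(j55 + 42) = arctan(55/42) = 52.63°
∠(j55 + 161) = arctan(55/161) = 18.86°
∠L(j55) = 26.77° − (52.63° + 18.86°) = -44.72°

-44.7°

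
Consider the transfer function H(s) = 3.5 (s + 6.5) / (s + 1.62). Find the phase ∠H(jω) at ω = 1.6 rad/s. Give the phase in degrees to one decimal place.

∠(j1.6 + 6.5) = arctan(1.6/6.5) = 13.83°
∠(j1.6 + 1.62) = arctan(1.6/1.62) = 44.64°
∠H(j1.6) = 13.83° − 44.64° = -30.82°

-30.8 deg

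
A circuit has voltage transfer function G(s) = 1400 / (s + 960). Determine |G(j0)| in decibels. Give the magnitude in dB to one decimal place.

3.3 dB

G(0) = 1400 / 960 = 1.4583
20 log₁₀(1.4583) = 3.28 dB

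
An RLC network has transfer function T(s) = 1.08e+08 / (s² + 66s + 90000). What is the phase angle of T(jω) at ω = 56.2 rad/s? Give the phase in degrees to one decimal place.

-2.4°

∠[(j56.2)² + 66(j56.2) + 90000] = ∠[86842 + j3709.2] = 2.45°
∠T(j56.2) = −2.45° = -2.45°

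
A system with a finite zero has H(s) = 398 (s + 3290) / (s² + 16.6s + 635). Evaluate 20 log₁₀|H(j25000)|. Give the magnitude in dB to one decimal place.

-35.9 dB

|j25000 + 3290| = √(25000² + 3290²) = 2.522e+04
|(j25000)² + 16.6(j25000) + 635| = |-6.25e+08 + j4.15e+05| = 6.25e+08
|H(j25000)| = 398 × 2.522e+04 / 6.25e+08 = 0.016057
20 log₁₀(0.016057) = -35.89 dB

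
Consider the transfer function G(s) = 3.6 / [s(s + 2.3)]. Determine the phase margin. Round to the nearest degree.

Gain crossover: |G(jω)| = 1 at ω ≈ 1.35 rad s⁻¹.
∠G(j1.35) = −90° − arctan(1.35/2.3) ≈ -120.41°
PM = 180° + (-120.41°) = 59.59°

60°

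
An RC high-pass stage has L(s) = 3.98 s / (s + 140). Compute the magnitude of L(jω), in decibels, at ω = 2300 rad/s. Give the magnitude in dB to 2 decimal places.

11.98 dB

|j2300| = 2300
|j2300 + 140| = √(2300² + 140²) = 2304
|L(j2300)| = 3.98 × 2300 / 2304 = 3.9726
20 log₁₀(3.9726) = 11.982 dB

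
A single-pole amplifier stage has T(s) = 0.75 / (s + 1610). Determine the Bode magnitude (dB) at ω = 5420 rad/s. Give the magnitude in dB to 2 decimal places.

|j5420 + 1610| = √(5420² + 1610²) = 5654
|T(j5420)| = 0.75 / 5654 = 0.00013265
20 log₁₀(0.00013265) = -77.546 dB

-77.55 dB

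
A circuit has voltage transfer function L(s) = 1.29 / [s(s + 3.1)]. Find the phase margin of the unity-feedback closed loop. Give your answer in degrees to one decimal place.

Gain crossover: |L(jω)| = 1 at ω ≈ 0.412 rad s⁻¹.
∠L(j0.412) = −90° − arctan(0.412/3.1) ≈ -97.58°
PM = 180° + (-97.58°) = 82.42°

82.4°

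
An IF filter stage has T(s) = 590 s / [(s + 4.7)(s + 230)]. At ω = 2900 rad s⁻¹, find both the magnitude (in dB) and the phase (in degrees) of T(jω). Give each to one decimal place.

|j2900| = 2900
|j2900 + 4.7| = √(2900² + 4.7²) = 2900
|j2900 + 230| = √(2900² + 230²) = 2909
|T(j2900)| = 590 × 2900 / (2900 × 2909) = 0.20281
20 log₁₀(0.20281) = -13.86 dB
∠(j2900) = 90.00°
∠(j2900 + 4.7) = arctan(2900/4.7) = 89.91°
∠(j2900 + 230) = arctan(2900/230) = 85.47°
∠T(j2900) = 90.00° − (89.91° + 85.47°) = -85.37°

|T| = -13.9 dB, ∠T = -85.4°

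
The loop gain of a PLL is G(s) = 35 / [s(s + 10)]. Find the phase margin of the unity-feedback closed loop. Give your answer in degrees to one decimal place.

Gain crossover: |G(jω)| = 1 at ω ≈ 3.32 rad/s.
∠G(j3.32) = −90° − arctan(3.32/10) ≈ -108.37°
PM = 180° + (-108.37°) = 71.63°

71.6°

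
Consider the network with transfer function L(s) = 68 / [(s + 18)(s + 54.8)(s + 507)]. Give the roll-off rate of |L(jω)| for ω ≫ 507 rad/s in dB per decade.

With 0 zeros and 3 poles, the high-frequency asymptotic slope is 20 × (0 − 3) = -60 dB/decade.

-60 dB/decade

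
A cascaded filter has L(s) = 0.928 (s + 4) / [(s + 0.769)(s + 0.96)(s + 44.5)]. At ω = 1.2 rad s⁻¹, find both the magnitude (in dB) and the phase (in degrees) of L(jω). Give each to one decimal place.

|j1.2 + 4| = √(1.2² + 4²) = 4.176
|j1.2 + 0.769| = √(1.2² + 0.769²) = 1.425
|j1.2 + 0.96| = √(1.2² + 0.96²) = 1.537
|j1.2 + 44.5| = √(1.2² + 44.5²) = 44.52
|L(j1.2)| = 0.928 × 4.176 / (1.425 × 1.537 × 44.52) = 0.039747
20 log₁₀(0.039747) = -28.01 dB
∠(j1.2 + 4) = arctan(1.2/4) = 16.70°
∠(j1.2 + 0.769) = arctan(1.2/0.769) = 57.35°
∠(j1.2 + 0.96) = arctan(1.2/0.96) = 51.34°
∠(j1.2 + 44.5) = arctan(1.2/44.5) = 1.54°
∠L(j1.2) = 16.70° − (57.35° + 51.34° + 1.54°) = -93.53°

|L| = -28.0 dB, ∠L = -93.5°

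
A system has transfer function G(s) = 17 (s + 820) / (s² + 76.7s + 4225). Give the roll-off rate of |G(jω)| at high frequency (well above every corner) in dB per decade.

With 1 zero and 2 poles, the high-frequency asymptotic slope is 20 × (1 − 2) = -20 dB/decade.

-20 dB/decade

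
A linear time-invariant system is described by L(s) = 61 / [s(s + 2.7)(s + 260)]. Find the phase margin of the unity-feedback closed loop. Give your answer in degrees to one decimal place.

Gain crossover: |L(jω)| = 1 at ω ≈ 0.0868 rad/s.
∠L(j0.0868) = −90° − arctan(0.0868/2.7) − arctan(0.0868/260) ≈ -91.86°
PM = 180° + (-91.86°) = 88.14°

88.1°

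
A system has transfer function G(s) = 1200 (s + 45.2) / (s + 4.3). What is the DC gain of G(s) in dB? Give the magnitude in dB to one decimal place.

82.0 dB

G(0) = 1200 × 45.2 / 4.3 = 12614
20 log₁₀(12614) = 82.02 dB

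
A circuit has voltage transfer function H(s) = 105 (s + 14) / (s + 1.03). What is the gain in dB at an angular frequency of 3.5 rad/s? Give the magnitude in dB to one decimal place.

52.4 dB

|j3.5 + 14| = √(3.5² + 14²) = 14.43
|j3.5 + 1.03| = √(3.5² + 1.03²) = 3.648
|H(j3.5)| = 105 × 14.43 / 3.648 = 415.32
20 log₁₀(415.32) = 52.37 dB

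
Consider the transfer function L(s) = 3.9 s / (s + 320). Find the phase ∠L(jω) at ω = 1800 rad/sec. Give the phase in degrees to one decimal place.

∠(j1800) = 90.00°
∠(j1800 + 320) = arctan(1800/320) = 79.92°
∠L(j1800) = 90.00° − 79.92° = 10.08°

10.1°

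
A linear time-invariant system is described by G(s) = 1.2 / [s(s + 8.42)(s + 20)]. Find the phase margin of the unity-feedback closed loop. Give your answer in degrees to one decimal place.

Gain crossover: |G(jω)| = 1 at ω ≈ 0.00713 rad/sec.
∠G(j0.00713) = −90° − arctan(0.00713/8.42) − arctan(0.00713/20) ≈ -90.07°
PM = 180° + (-90.07°) = 89.93°

89.9 deg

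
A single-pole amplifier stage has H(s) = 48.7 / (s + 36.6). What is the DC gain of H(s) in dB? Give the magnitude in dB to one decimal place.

2.5 dB

H(0) = 48.7 / 36.6 = 1.3306
20 log₁₀(1.3306) = 2.48 dB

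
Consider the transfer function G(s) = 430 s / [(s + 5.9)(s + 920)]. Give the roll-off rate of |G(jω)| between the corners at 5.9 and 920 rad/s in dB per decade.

0 dB/decade

In this band the factors already past their corner are: 1 differentiator zero, pole at 5.9; net slope = 0 dB/decade.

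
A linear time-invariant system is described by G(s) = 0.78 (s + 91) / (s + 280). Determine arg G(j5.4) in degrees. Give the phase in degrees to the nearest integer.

∠(j5.4 + 91) = arctan(5.4/91) = 3.40°
∠(j5.4 + 280) = arctan(5.4/280) = 1.10°
∠G(j5.4) = 3.40° − 1.10° = 2.29°

2 deg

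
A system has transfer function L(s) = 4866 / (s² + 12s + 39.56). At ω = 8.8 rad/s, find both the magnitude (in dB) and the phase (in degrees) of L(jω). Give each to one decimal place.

|L| = 32.7 dB, ∠L = -109.7°

|(j8.8)² + 12(j8.8) + 39.56| = |-37.88 + j105.6| = 112.2
|L(j8.8)| = 4866 / 112.2 = 43.373
20 log₁₀(43.373) = 32.74 dB
∠[(j8.8)² + 12(j8.8) + 39.56] = ∠[-37.88 + j105.6] = 109.73°
∠L(j8.8) = −109.73° = -109.73°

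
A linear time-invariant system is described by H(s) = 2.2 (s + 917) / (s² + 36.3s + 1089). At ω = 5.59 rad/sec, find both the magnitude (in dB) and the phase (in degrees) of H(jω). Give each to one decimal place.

|H| = 5.5 dB, ∠H = -10.5°

|j5.59 + 917| = √(5.59² + 917²) = 917
|(j5.59)² + 36.3(j5.59) + 1089| = |1057.8 + j202.92| = 1077
|H(j5.59)| = 2.2 × 917 / 1077 = 1.8731
20 log₁₀(1.8731) = 5.45 dB
∠(j5.59 + 917) = arctan(5.59/917) = 0.35°
∠[(j5.59)² + 36.3(j5.59) + 1089] = ∠[1057.8 + j202.92] = 10.86°
∠H(j5.59) = 0.35° − 10.86° = -10.51°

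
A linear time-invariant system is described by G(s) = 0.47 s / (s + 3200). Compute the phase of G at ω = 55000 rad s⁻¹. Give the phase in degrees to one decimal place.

∠(j55000) = 90.00°
∠(j55000 + 3200) = arctan(55000/3200) = 86.67°
∠G(j55000) = 90.00° − 86.67° = 3.33°

3.3°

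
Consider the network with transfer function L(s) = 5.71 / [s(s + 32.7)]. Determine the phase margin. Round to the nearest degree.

Gain crossover: |L(jω)| = 1 at ω ≈ 0.175 rad/s.
∠L(j0.175) = −90° − arctan(0.175/32.7) ≈ -90.31°
PM = 180° + (-90.31°) = 89.69°

90°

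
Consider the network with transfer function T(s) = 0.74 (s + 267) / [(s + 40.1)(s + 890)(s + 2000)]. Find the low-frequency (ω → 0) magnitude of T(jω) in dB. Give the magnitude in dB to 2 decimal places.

-111.16 dB

T(0) = 0.74 × 267 / (40.1 × 890 × 2000) = 2.7681e-06
20 log₁₀(2.7681e-06) = -111.156 dB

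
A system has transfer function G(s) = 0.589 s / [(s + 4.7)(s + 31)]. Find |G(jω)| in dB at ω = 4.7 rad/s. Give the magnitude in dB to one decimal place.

|j4.7| = 4.7
|j4.7 + 4.7| = √(4.7² + 4.7²) = 6.647
|j4.7 + 31| = √(4.7² + 31²) = 31.35
|G(j4.7)| = 0.589 × 4.7 / (6.647 × 31.35) = 0.013283
20 log₁₀(0.013283) = -37.53 dB

-37.5 dB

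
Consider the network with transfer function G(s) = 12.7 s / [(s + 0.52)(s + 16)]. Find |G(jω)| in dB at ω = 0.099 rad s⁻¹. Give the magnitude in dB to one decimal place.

|j0.099| = 0.099
|j0.099 + 0.52| = √(0.099² + 0.52²) = 0.5293
|j0.099 + 16| = √(0.099² + 16²) = 16
|G(j0.099)| = 12.7 × 0.099 / (0.5293 × 16) = 0.14845
20 log₁₀(0.14845) = -16.57 dB

-16.6 dB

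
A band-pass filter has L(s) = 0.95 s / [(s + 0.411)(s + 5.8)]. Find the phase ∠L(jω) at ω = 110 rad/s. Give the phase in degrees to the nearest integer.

-87°

∠(j110) = 90.00°
∠(j110 + 0.411) = arctan(110/0.411) = 89.79°
∠(j110 + 5.8) = arctan(110/5.8) = 86.98°
∠L(j110) = 90.00° − (89.79° + 86.98°) = -86.77°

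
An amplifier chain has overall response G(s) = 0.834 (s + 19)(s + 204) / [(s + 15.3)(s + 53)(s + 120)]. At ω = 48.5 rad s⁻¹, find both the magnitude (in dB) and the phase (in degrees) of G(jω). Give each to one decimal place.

|j48.5 + 19| = √(48.5² + 19²) = 52.09
|j48.5 + 204| = √(48.5² + 204²) = 209.7
|j48.5 + 15.3| = √(48.5² + 15.3²) = 50.86
|j48.5 + 53| = √(48.5² + 53²) = 71.84
|j48.5 + 120| = √(48.5² + 120²) = 129.4
|G(j48.5)| = 0.834 × 52.09 × 209.7 / (50.86 × 71.84 × 129.4) = 0.019263
20 log₁₀(0.019263) = -34.31 dB
∠(j48.5 + 19) = arctan(48.5/19) = 68.61°
∠(j48.5 + 204) = arctan(48.5/204) = 13.37°
∠(j48.5 + 15.3) = arctan(48.5/15.3) = 72.49°
∠(j48.5 + 53) = arctan(48.5/53) = 42.46°
∠(j48.5 + 120) = arctan(48.5/120) = 22.01°
∠G(j48.5) = 68.61° + 13.37° − (72.49° + 42.46° + 22.01°) = -54.98°

|G| = -34.3 dB, ∠G = -55.0°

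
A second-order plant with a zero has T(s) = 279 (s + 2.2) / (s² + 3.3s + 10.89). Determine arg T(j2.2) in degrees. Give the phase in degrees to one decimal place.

-5.2°

∠(j2.2 + 2.2) = arctan(2.2/2.2) = 45.00°
∠[(j2.2)² + 3.3(j2.2) + 10.89] = ∠[6.05 + j7.26] = 50.19°
∠T(j2.2) = 45.00° − 50.19° = -5.19°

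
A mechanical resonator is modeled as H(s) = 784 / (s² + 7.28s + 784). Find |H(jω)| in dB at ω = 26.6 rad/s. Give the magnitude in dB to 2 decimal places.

|(j26.6)² + 7.28(j26.6) + 784| = |76.44 + j193.65| = 208.2
|H(j26.6)| = 784 / 208.2 = 3.7658
20 log₁₀(3.7658) = 11.517 dB

11.52 dB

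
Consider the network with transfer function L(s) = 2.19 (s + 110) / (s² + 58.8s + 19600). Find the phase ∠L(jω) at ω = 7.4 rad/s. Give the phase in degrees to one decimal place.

∠(j7.4 + 110) = arctan(7.4/110) = 3.85°
∠[(j7.4)² + 58.8(j7.4) + 19600] = ∠[19545 + j435.12] = 1.28°
∠L(j7.4) = 3.85° − 1.28° = 2.57°

2.6°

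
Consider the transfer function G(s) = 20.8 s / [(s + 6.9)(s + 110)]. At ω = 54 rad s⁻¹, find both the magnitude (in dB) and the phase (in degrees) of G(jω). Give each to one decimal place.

|j54| = 54
|j54 + 6.9| = √(54² + 6.9²) = 54.44
|j54 + 110| = √(54² + 110²) = 122.5
|G(j54)| = 20.8 × 54 / (54.44 × 122.5) = 0.16837
20 log₁₀(0.16837) = -15.47 dB
∠(j54) = 90.00°
∠(j54 + 6.9) = arctan(54/6.9) = 82.72°
∠(j54 + 110) = arctan(54/110) = 26.15°
∠G(j54) = 90.00° − (82.72° + 26.15°) = -18.87°

|G| = -15.5 dB, ∠G = -18.9°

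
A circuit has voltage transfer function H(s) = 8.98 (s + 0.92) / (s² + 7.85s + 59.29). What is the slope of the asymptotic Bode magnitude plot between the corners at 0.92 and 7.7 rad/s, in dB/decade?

20 dB/decade

In this band the factors already past their corner are: zero at 0.92; net slope = 20 dB/decade.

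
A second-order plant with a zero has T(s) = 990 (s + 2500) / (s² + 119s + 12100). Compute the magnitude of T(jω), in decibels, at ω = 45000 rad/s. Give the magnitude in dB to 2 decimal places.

-33.14 dB

|j45000 + 2500| = √(45000² + 2500²) = 4.507e+04
|(j45000)² + 119(j45000) + 12100| = |-2.025e+09 + j5.355e+06| = 2.025e+09
|T(j45000)| = 990 × 4.507e+04 / 2.025e+09 = 0.022034
20 log₁₀(0.022034) = -33.138 dB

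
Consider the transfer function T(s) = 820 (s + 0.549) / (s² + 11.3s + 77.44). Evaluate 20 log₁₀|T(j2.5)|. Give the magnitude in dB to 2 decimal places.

|j2.5 + 0.549| = √(2.5² + 0.549²) = 2.56
|(j2.5)² + 11.3(j2.5) + 77.44| = |71.19 + j28.25| = 76.59
|T(j2.5)| = 820 × 2.56 / 76.59 = 27.404
20 log₁₀(27.404) = 28.756 dB

28.76 dB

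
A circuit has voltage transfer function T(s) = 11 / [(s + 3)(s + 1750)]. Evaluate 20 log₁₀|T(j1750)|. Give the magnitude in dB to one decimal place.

|j1750 + 3| = √(1750² + 3²) = 1750
|j1750 + 1750| = √(1750² + 1750²) = 2475
|T(j1750)| = 11 / (1750 × 2475) = 2.5398e-06
20 log₁₀(2.5398e-06) = -111.90 dB

-111.9 dB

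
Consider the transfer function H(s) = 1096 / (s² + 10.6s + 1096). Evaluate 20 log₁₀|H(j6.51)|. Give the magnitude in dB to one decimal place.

0.3 dB

|(j6.51)² + 10.6(j6.51) + 1096| = |1053.6 + j69.006| = 1056
|H(j6.51)| = 1096 / 1056 = 1.038
20 log₁₀(1.038) = 0.32 dB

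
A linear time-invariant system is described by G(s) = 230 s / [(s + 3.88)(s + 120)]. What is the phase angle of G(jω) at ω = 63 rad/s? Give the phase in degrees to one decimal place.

-24.2°

∠(j63) = 90.00°
∠(j63 + 3.88) = arctan(63/3.88) = 86.48°
∠(j63 + 120) = arctan(63/120) = 27.70°
∠G(j63) = 90.00° − (86.48° + 27.70°) = -24.18°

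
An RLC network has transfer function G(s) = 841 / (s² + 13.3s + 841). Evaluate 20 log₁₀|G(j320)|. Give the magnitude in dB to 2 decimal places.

-41.65 dB

|(j320)² + 13.3(j320) + 841| = |-1.0156e+05 + j4256| = 1.016e+05
|G(j320)| = 841 / 1.016e+05 = 0.0082736
20 log₁₀(0.0082736) = -41.646 dB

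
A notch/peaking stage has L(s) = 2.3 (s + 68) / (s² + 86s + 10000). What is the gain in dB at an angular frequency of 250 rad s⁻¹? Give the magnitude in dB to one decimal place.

|j250 + 68| = √(250² + 68²) = 259.1
|(j250)² + 86(j250) + 10000| = |-52500 + j21500| = 5.673e+04
|L(j250)| = 2.3 × 259.1 / 5.673e+04 = 0.010504
20 log₁₀(0.010504) = -39.57 dB

-39.6 dB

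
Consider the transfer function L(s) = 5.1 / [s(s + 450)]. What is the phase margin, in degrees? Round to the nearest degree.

90°

Gain crossover: |L(jω)| = 1 at ω ≈ 0.0113 rad/s.
∠L(j0.0113) = −90° − arctan(0.0113/450) ≈ -90.00°
PM = 180° + (-90.00°) = 90.00°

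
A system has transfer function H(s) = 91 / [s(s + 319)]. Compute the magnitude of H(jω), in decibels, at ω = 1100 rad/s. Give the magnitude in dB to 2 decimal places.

-82.83 dB

|j1100 + 319| = √(1100² + 319²) = 1145
|j1100| = 1100
|H(j1100)| = 91 / (1145 × 1100) = 7.2231e-05
20 log₁₀(7.2231e-05) = -82.826 dB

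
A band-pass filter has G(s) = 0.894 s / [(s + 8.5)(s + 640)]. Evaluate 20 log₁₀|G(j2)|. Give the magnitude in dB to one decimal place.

|j2| = 2
|j2 + 8.5| = √(2² + 8.5²) = 8.732
|j2 + 640| = √(2² + 640²) = 640
|G(j2)| = 0.894 × 2 / (8.732 × 640) = 0.00031994
20 log₁₀(0.00031994) = -69.90 dB

-69.9 dB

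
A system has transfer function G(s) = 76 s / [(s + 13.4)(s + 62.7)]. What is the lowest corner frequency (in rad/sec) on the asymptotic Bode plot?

Break frequencies occur at each pole and zero magnitude: 13.4 rad/sec, 62.7 rad/sec.
The lowest is 13.4 rad/sec.

13.4 rad/sec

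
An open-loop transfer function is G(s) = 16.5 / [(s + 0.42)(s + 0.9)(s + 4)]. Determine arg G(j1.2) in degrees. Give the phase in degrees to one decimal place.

-140.5 deg

∠(j1.2 + 0.42) = arctan(1.2/0.42) = 70.71°
∠(j1.2 + 0.9) = arctan(1.2/0.9) = 53.13°
∠(j1.2 + 4) = arctan(1.2/4) = 16.70°
∠G(j1.2) = − (70.71° + 53.13° + 16.70°) = -140.54°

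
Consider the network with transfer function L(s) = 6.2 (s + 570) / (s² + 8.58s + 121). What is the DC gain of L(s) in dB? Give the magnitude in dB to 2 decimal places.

L(0) = 6.2 × 570 / 121 = 29.207
20 log₁₀(29.207) = 29.310 dB

29.31 dB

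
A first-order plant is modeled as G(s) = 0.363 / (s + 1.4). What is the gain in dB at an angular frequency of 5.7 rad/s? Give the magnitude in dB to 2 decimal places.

|j5.7 + 1.4| = √(5.7² + 1.4²) = 5.869
|G(j5.7)| = 0.363 / 5.869 = 0.061846
20 log₁₀(0.061846) = -24.174 dB

-24.17 dB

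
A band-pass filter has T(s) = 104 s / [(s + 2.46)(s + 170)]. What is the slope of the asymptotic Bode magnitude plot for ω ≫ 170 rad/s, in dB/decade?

With 1 zero and 2 poles, the high-frequency asymptotic slope is 20 × (1 − 2) = -20 dB/decade.

-20 dB/decade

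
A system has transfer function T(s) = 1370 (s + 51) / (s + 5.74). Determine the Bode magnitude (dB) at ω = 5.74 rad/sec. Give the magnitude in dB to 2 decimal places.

|j5.74 + 51| = √(5.74² + 51²) = 51.32
|j5.74 + 5.74| = √(5.74² + 5.74²) = 8.118
|T(j5.74)| = 1370 × 51.32 / 8.118 = 8661.6
20 log₁₀(8661.6) = 78.752 dB

78.75 dB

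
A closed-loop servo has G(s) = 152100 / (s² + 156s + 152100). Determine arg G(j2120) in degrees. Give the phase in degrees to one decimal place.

∠[(j2120)² + 156(j2120) + 152100] = ∠[-4.3423e+06 + j3.3072e+05] = 175.64°
∠G(j2120) = −175.64° = -175.64°

-175.6°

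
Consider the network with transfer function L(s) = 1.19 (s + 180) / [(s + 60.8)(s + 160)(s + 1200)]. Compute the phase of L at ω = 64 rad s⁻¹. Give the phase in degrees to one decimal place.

∠(j64 + 180) = arctan(64/180) = 19.57°
∠(j64 + 60.8) = arctan(64/60.8) = 46.47°
∠(j64 + 160) = arctan(64/160) = 21.80°
∠(j64 + 1200) = arctan(64/1200) = 3.05°
∠L(j64) = 19.57° − (46.47° + 21.80° + 3.05°) = -51.75°

-51.7°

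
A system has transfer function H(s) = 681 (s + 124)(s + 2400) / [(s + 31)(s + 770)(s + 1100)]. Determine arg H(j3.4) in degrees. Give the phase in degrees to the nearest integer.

∠(j3.4 + 124) = arctan(3.4/124) = 1.57°
∠(j3.4 + 2400) = arctan(3.4/2400) = 0.08°
∠(j3.4 + 31) = arctan(3.4/31) = 6.26°
∠(j3.4 + 770) = arctan(3.4/770) = 0.25°
∠(j3.4 + 1100) = arctan(3.4/1100) = 0.18°
∠H(j3.4) = 1.57° + 0.08° − (6.26° + 0.25° + 0.18°) = -5.04°

-5°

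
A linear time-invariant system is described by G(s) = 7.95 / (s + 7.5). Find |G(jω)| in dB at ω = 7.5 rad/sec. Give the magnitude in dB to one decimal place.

|j7.5 + 7.5| = √(7.5² + 7.5²) = 10.61
|G(j7.5)| = 7.95 / 10.61 = 0.74953
20 log₁₀(0.74953) = -2.50 dB

-2.5 dB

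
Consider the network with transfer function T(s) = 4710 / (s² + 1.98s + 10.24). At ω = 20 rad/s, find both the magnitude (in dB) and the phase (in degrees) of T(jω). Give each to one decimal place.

|T| = 21.6 dB, ∠T = -174.2°

|(j20)² + 1.98(j20) + 10.24| = |-389.76 + j39.6| = 391.8
|T(j20)| = 4710 / 391.8 = 12.022
20 log₁₀(12.022) = 21.60 dB
∠[(j20)² + 1.98(j20) + 10.24] = ∠[-389.76 + j39.6] = 174.20°
∠T(j20) = −174.20° = -174.20°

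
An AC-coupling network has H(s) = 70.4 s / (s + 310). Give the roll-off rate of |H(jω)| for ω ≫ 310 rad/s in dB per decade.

With 1 zero and 1 pole, the high-frequency asymptotic slope is 20 × (1 − 1) = 0 dB/decade.

0 dB/decade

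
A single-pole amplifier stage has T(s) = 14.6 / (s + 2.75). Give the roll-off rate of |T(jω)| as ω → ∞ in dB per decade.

With 0 zeros and 1 pole, the high-frequency asymptotic slope is 20 × (0 − 1) = -20 dB/decade.

-20 dB/decade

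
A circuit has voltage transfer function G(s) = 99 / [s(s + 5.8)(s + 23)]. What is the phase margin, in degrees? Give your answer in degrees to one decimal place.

80.9°

Gain crossover: |G(jω)| = 1 at ω ≈ 0.736 rad/s.
∠G(j0.736) = −90° − arctan(0.736/5.8) − arctan(0.736/23) ≈ -99.06°
PM = 180° + (-99.06°) = 80.94°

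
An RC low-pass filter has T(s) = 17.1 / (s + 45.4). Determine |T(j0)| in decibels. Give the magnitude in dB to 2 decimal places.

T(0) = 17.1 / 45.4 = 0.37665
20 log₁₀(0.37665) = -8.481 dB

-8.48 dB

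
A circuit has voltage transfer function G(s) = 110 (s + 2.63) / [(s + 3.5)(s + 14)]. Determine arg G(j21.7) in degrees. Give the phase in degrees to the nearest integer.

∠(j21.7 + 2.63) = arctan(21.7/2.63) = 83.09°
∠(j21.7 + 3.5) = arctan(21.7/3.5) = 80.84°
∠(j21.7 + 14) = arctan(21.7/14) = 57.17°
∠G(j21.7) = 83.09° − (80.84° + 57.17°) = -54.92°

-55°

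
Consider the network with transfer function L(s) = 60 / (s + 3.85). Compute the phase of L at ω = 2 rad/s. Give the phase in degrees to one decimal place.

-27.5°

∠(j2 + 3.85) = arctan(2/3.85) = 27.45°
∠L(j2) = −27.45° = -27.45°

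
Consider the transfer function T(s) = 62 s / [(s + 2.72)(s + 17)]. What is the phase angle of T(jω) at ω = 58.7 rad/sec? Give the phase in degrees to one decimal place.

-71.2 deg

∠(j58.7) = 90.00°
∠(j58.7 + 2.72) = arctan(58.7/2.72) = 87.35°
∠(j58.7 + 17) = arctan(58.7/17) = 73.85°
∠T(j58.7) = 90.00° − (87.35° + 73.85°) = -71.20°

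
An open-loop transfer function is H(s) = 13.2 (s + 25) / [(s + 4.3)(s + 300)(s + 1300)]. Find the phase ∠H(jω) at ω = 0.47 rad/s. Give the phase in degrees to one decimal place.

-5.3 deg

∠(j0.47 + 25) = arctan(0.47/25) = 1.08°
∠(j0.47 + 4.3) = arctan(0.47/4.3) = 6.24°
∠(j0.47 + 300) = arctan(0.47/300) = 0.09°
∠(j0.47 + 1300) = arctan(0.47/1300) = 0.02°
∠H(j0.47) = 1.08° − (6.24° + 0.09° + 0.02°) = -5.27°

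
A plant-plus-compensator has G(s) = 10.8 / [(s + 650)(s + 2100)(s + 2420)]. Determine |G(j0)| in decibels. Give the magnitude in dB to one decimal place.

G(0) = 10.8 / (650 × 2100 × 2420) = 3.2695e-09
20 log₁₀(3.2695e-09) = -169.71 dB

-169.7 dB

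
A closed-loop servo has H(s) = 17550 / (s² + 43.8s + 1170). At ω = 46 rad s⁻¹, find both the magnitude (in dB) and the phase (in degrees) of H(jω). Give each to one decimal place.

|(j46)² + 43.8(j46) + 1170| = |-946 + j2014.8| = 2226
|H(j46)| = 17550 / 2226 = 7.8847
20 log₁₀(7.8847) = 17.94 dB
∠[(j46)² + 43.8(j46) + 1170] = ∠[-946 + j2014.8] = 115.15°
∠H(j46) = −115.15° = -115.15°

|H| = 17.9 dB, ∠H = -115.2°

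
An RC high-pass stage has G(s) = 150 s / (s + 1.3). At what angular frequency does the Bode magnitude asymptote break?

The single real pole at s = −1.3 gives a corner at ω = 1.3 rad s⁻¹.

1.3 rad s⁻¹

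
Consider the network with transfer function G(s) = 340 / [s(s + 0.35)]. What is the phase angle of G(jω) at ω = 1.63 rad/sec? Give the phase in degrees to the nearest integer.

-168 deg

∠(j1.63 + 0.35) = arctan(1.63/0.35) = 77.88°
∠(j1.63) = 90.00°
∠G(j1.63) = − (77.88° + 90.00°) = -167.88°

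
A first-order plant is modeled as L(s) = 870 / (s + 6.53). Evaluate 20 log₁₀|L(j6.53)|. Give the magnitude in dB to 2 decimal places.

39.48 dB

|j6.53 + 6.53| = √(6.53² + 6.53²) = 9.235
|L(j6.53)| = 870 / 9.235 = 94.209
20 log₁₀(94.209) = 39.482 dB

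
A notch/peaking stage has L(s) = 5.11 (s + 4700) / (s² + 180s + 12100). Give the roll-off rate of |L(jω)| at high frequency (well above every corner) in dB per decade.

With 1 zero and 2 poles, the high-frequency asymptotic slope is 20 × (1 − 2) = -20 dB/decade.

-20 dB/decade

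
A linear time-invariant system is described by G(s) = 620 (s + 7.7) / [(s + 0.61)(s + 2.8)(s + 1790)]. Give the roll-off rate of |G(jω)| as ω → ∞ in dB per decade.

With 1 zero and 3 poles, the high-frequency asymptotic slope is 20 × (1 − 3) = -40 dB/decade.

-40 dB/decade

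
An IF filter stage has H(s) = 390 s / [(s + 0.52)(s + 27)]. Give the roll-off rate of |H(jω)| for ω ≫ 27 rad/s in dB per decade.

With 1 zero and 2 poles, the high-frequency asymptotic slope is 20 × (1 − 2) = -20 dB/decade.

-20 dB/decade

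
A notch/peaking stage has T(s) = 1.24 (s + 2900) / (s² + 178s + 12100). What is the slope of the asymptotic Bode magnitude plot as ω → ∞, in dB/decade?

With 1 zero and 2 poles, the high-frequency asymptotic slope is 20 × (1 − 2) = -20 dB/decade.

-20 dB/decade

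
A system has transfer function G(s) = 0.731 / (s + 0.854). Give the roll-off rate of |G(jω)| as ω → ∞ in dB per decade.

With 0 zeros and 1 pole, the high-frequency asymptotic slope is 20 × (0 − 1) = -20 dB/decade.

-20 dB/decade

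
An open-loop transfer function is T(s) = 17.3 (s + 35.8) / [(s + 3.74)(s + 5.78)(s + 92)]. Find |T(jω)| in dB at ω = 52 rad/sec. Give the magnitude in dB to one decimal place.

-48.4 dB

|j52 + 35.8| = √(52² + 35.8²) = 63.13
|j52 + 3.74| = √(52² + 3.74²) = 52.13
|j52 + 5.78| = √(52² + 5.78²) = 52.32
|j52 + 92| = √(52² + 92²) = 105.7
|T(j52)| = 17.3 × 63.13 / (52.13 × 52.32 × 105.7) = 0.0037889
20 log₁₀(0.0037889) = -48.43 dB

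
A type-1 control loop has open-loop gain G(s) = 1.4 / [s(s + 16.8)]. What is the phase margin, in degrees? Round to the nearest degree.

Gain crossover: |G(jω)| = 1 at ω ≈ 0.0833 rad/s.
∠G(j0.0833) = −90° − arctan(0.0833/16.8) ≈ -90.28°
PM = 180° + (-90.28°) = 89.72°

90°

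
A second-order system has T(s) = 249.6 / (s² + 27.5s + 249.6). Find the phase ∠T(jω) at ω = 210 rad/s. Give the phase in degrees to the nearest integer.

∠[(j210)² + 27.5(j210) + 249.6] = ∠[-43850 + j5775] = 172.50°
∠T(j210) = −172.50° = -172.50°

-172°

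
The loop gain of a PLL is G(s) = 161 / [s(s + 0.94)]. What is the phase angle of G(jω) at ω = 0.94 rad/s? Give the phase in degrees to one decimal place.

-135.0°

∠(j0.94 + 0.94) = arctan(0.94/0.94) = 45.00°
∠(j0.94) = 90.00°
∠G(j0.94) = − (45.00° + 90.00°) = -135.00°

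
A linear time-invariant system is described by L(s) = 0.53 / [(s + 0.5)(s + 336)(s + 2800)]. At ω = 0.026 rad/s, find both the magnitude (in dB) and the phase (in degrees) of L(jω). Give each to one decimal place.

|j0.026 + 0.5| = √(0.026² + 0.5²) = 0.5007
|j0.026 + 336| = √(0.026² + 336²) = 336
|j0.026 + 2800| = √(0.026² + 2800²) = 2800
|L(j0.026)| = 0.53 / (0.5007 × 336 × 2800) = 1.1252e-06
20 log₁₀(1.1252e-06) = -118.98 dB
∠(j0.026 + 0.5) = arctan(0.026/0.5) = 2.98°
∠(j0.026 + 336) = arctan(0.026/336) = 0.00°
∠(j0.026 + 2800) = arctan(0.026/2800) = 0.00°
∠L(j0.026) = − (2.98° + 0.00° + 0.00°) = -2.98°

|L| = -119.0 dB, ∠L = -3.0°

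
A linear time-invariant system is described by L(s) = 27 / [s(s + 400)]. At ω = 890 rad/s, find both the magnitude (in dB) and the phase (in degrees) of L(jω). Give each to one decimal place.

|j890 + 400| = √(890² + 400²) = 975.8
|j890| = 890
|L(j890)| = 27 / (975.8 × 890) = 3.1091e-05
20 log₁₀(3.1091e-05) = -90.15 dB
∠(j890 + 400) = arctan(890/400) = 65.80°
∠(j890) = 90.00°
∠L(j890) = − (65.80° + 90.00°) = -155.80°

|L| = -90.1 dB, ∠L = -155.8°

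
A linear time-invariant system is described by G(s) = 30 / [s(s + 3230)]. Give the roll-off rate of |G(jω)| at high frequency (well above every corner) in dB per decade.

-40 dB/decade

With 0 zeros and 2 poles, the high-frequency asymptotic slope is 20 × (0 − 2) = -40 dB/decade.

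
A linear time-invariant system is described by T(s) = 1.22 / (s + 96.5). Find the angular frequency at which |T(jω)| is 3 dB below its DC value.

For a single-pole low-pass, the −3 dB point is at the pole: ω = 96.5 rad/s.

96.5 rad/s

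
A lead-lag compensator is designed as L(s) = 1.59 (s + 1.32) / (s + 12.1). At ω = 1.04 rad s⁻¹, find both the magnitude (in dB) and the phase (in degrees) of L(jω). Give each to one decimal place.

|j1.04 + 1.32| = √(1.04² + 1.32²) = 1.68
|j1.04 + 12.1| = √(1.04² + 12.1²) = 12.14
|L(j1.04)| = 1.59 × 1.68 / 12.14 = 0.22001
20 log₁₀(0.22001) = -13.15 dB
∠(j1.04 + 1.32) = arctan(1.04/1.32) = 38.23°
∠(j1.04 + 12.1) = arctan(1.04/12.1) = 4.91°
∠L(j1.04) = 38.23° − 4.91° = 33.32°

|L| = -13.2 dB, ∠L = 33.3°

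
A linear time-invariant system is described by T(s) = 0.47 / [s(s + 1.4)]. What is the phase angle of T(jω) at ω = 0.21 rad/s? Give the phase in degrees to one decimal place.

-98.5°

∠(j0.21 + 1.4) = arctan(0.21/1.4) = 8.53°
∠(j0.21) = 90.00°
∠T(j0.21) = − (8.53° + 90.00°) = -98.53°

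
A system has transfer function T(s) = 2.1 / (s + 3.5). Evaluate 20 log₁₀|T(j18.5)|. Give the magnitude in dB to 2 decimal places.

|j18.5 + 3.5| = √(18.5² + 3.5²) = 18.83
|T(j18.5)| = 2.1 / 18.83 = 0.11154
20 log₁₀(0.11154) = -19.052 dB

-19.05 dB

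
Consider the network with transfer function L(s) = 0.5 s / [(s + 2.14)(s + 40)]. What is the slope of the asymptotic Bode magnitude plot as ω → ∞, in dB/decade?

With 1 zero and 2 poles, the high-frequency asymptotic slope is 20 × (1 − 2) = -20 dB/decade.

-20 dB/decade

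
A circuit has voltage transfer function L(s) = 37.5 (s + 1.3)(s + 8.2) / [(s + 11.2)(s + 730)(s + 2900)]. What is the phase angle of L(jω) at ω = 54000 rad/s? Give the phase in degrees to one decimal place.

∠(j54000 + 1.3) = arctan(54000/1.3) = 90.00°
∠(j54000 + 8.2) = arctan(54000/8.2) = 89.99°
∠(j54000 + 11.2) = arctan(54000/11.2) = 89.99°
∠(j54000 + 730) = arctan(54000/730) = 89.23°
∠(j54000 + 2900) = arctan(54000/2900) = 86.93°
∠L(j54000) = 90.00° + 89.99° − (89.99° + 89.23° + 86.93°) = -86.15°

-86.1 deg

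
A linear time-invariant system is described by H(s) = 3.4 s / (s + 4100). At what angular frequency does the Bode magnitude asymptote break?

The single real pole at s = −4100 gives a corner at ω = 4100 rad/s.

4100 rad/s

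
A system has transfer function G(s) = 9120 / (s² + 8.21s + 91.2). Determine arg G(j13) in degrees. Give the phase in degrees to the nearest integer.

-126°

∠[(j13)² + 8.21(j13) + 91.2] = ∠[-77.8 + j106.73] = 126.09°
∠G(j13) = −126.09° = -126.09°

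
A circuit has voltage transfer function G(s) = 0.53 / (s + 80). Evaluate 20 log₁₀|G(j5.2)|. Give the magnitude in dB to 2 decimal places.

-43.59 dB

|j5.2 + 80| = √(5.2² + 80²) = 80.17
|G(j5.2)| = 0.53 / 80.17 = 0.006611
20 log₁₀(0.006611) = -43.595 dB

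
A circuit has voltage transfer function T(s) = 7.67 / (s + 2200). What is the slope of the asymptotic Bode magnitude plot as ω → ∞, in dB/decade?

-20 dB/decade

With 0 zeros and 1 pole, the high-frequency asymptotic slope is 20 × (0 − 1) = -20 dB/decade.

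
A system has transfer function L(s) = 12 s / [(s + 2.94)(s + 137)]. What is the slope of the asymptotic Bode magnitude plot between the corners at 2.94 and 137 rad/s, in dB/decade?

In this band the factors already past their corner are: 1 differentiator zero, pole at 2.94; net slope = 0 dB/decade.

0 dB/decade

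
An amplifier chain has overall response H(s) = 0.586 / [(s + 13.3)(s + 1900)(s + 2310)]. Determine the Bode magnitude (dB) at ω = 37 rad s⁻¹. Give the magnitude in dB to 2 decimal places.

|j37 + 13.3| = √(37² + 13.3²) = 39.32
|j37 + 1900| = √(37² + 1900²) = 1900
|j37 + 2310| = √(37² + 2310²) = 2310
|H(j37)| = 0.586 / (39.32 × 1900 × 2310) = 3.3947e-09
20 log₁₀(3.3947e-09) = -169.384 dB

-169.38 dB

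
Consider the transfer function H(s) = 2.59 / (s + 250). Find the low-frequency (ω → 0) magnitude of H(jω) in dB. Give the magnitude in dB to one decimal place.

-39.7 dB

H(0) = 2.59 / 250 = 0.01036
20 log₁₀(0.01036) = -39.69 dB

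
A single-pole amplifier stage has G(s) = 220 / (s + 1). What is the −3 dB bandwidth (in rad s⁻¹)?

For a single-pole low-pass, the −3 dB point is at the pole: ω = 1 rad s⁻¹.

1 rad s⁻¹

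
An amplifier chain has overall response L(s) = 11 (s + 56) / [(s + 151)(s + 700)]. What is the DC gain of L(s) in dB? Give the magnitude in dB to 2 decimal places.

-44.69 dB

L(0) = 11 × 56 / (151 × 700) = 0.0058278
20 log₁₀(0.0058278) = -44.690 dB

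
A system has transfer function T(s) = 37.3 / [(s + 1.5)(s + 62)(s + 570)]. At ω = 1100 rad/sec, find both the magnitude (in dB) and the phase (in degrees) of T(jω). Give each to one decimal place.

|T| = -152.1 dB, ∠T = -239.3°

|j1100 + 1.5| = √(1100² + 1.5²) = 1100
|j1100 + 62| = √(1100² + 62²) = 1102
|j1100 + 570| = √(1100² + 570²) = 1239
|T(j1100)| = 37.3 / (1100 × 1102 × 1239) = 2.4842e-08
20 log₁₀(2.4842e-08) = -152.10 dB
∠(j1100 + 1.5) = arctan(1100/1.5) = 89.92°
∠(j1100 + 62) = arctan(1100/62) = 86.77°
∠(j1100 + 570) = arctan(1100/570) = 62.61°
∠T(j1100) = − (89.92° + 86.77° + 62.61°) = -239.30°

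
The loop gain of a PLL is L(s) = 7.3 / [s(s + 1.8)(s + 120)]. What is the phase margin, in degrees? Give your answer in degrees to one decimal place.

88.9 deg

Gain crossover: |L(jω)| = 1 at ω ≈ 0.0338 rad s⁻¹.
∠L(j0.0338) = −90° − arctan(0.0338/1.8) − arctan(0.0338/120) ≈ -91.09°
PM = 180° + (-91.09°) = 88.91°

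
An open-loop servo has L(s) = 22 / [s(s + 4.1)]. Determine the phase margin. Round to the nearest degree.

46°

Gain crossover: |L(jω)| = 1 at ω ≈ 3.89 rad/s.
∠L(j3.89) = −90° − arctan(3.89/4.1) ≈ -133.51°
PM = 180° + (-133.51°) = 46.49°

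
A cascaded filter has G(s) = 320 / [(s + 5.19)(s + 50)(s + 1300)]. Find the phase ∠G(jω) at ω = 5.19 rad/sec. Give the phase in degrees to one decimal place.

-51.2°

∠(j5.19 + 5.19) = arctan(5.19/5.19) = 45.00°
∠(j5.19 + 50) = arctan(5.19/50) = 5.93°
∠(j5.19 + 1300) = arctan(5.19/1300) = 0.23°
∠G(j5.19) = − (45.00° + 5.93° + 0.23°) = -51.15°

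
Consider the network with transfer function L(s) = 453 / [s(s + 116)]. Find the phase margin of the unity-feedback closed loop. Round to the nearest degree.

Gain crossover: |L(jω)| = 1 at ω ≈ 3.9 rad/s.
∠L(j3.9) = −90° − arctan(3.9/116) ≈ -91.93°
PM = 180° + (-91.93°) = 88.07°

88°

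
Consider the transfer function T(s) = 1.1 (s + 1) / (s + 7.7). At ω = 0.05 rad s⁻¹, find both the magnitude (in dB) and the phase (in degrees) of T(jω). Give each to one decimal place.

|T| = -16.9 dB, ∠T = 2.5°

|j0.05 + 1| = √(0.05² + 1²) = 1.001
|j0.05 + 7.7| = √(0.05² + 7.7²) = 7.7
|T(j0.05)| = 1.1 × 1.001 / 7.7 = 0.14303
20 log₁₀(0.14303) = -16.89 dB
∠(j0.05 + 1) = arctan(0.05/1) = 2.86°
∠(j0.05 + 7.7) = arctan(0.05/7.7) = 0.37°
∠T(j0.05) = 2.86° − 0.37° = 2.49°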